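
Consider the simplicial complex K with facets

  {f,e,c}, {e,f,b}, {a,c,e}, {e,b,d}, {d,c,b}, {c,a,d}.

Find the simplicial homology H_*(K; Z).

H_0 = Z,  H_1 = Z,  H_2 = 0.

Fix the vertex order a < b < c < d < e < f and write every simplex with vertices in increasing order. Then dim K = 2 and the simplices of K are:

  0-simplices (6): a, b, c, d, e, f
  1-simplices (12): ac, ad, ae, bc, bd, be, bf, cd, ce, cf, de, ef
  2-simplices (6): acd, ace, bcd, bde, bef, cef

giving chain groups C_0 ≅ Z^6, C_1 ≅ Z^12, C_2 ≅ Z^6.

∂_1: C_1 → C_0 is given by ∂[p,q] = [q] − [p]. For instance
  ∂ad = d − a.
The 6×12 boundary matrix has rank 5 and Smith normal form diag(1,1,1,1,1).

The boundary map ∂_2: C_2 → C_1 acts by ∂[p,q,r] = [q,r] − [p,r] + [p,q]. For instance
  ∂bde = de − be + bd,
  ∂ace = ce − ae + ac.
The resulting 12×6 matrix has rank 6, and its Smith normal form has invariant factors (1,1,1,1,1,1).

Computing H_k = (kernel of ∂_k) / (image of ∂_{k+1}):

  H_0: rank C_0 − rank ∂_1 = 6 − 5 = 1, and the invariant factors of ∂_1 are all 1, so H_0 = Z.
  H_1: rank ker ∂_1 − rank ∂_2 = (12 − 5) − 6 = 1, and the invariant factors of ∂_2 are all 1, so H_1 = Z.
  H_2: rank ker ∂_2 − rank ∂_3 = (6 − 6) − 0 = 0, and there is no ∂_3, so H_2 = 0.

As a check, the Euler characteristic is 6 − 12 + 6 = 0, which agrees with 1 − 1 + 0 = 0.
(K is a triangulation of the cylinder S^1 x I.)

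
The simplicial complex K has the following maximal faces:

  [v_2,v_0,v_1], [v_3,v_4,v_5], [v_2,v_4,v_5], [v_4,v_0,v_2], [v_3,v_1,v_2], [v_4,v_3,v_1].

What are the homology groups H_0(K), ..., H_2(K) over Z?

H_0 ≅ Z,  H_1 ≅ Z,  H_2 = 0.

Order the vertices as v_0 < v_1 < v_2 < v_3 < v_4 < v_5. Listing each simplex with vertices in this order, K has dimension 2 with simplices:

  0-simplices (6): [v_0], [v_1], [v_2], [v_3], [v_4], [v_5]
  1-simplices (12): [v_0,v_1], [v_0,v_2], [v_0,v_4], [v_1,v_2], [v_1,v_3], [v_1,v_4], [v_2,v_3], [v_2,v_4], [v_2,v_5], [v_3,v_4], [v_3,v_5], [v_4,v_5]
  2-simplices (6): [v_0,v_1,v_2], [v_0,v_2,v_4], [v_1,v_2,v_3], [v_1,v_3,v_4], [v_2,v_4,v_5], [v_3,v_4,v_5]

Hence C_0 ≅ Z^6, C_1 ≅ Z^12, C_2 ≅ Z^6.

∂_1: C_1 → C_0 maps an edge to its endpoints' difference, ∂[p,q] = q − p. For instance
  ∂[v_3,v_4] = [v_4] − [v_3].
The 6×12 boundary matrix has rank 5 and Smith normal form diag(1,1,1,1,1).

Boundary ∂_2: C_2 → C_1 sends each 2-simplex [p,q,r] to [q,r] − [p,r] + [p,q]. For instance
  ∂[v_0,v_2,v_4] = [v_2,v_4] − [v_0,v_4] + [v_0,v_2],
  ∂[v_1,v_3,v_4] = [v_3,v_4] − [v_1,v_4] + [v_1,v_3].
The resulting 12×6 matrix has rank 6, and its Smith normal form has invariant factors (1,1,1,1,1,1).

From H_k ≅ ker(∂_k) / im(∂_{k+1}) we obtain:

  H_0: rank C_0 − rank ∂_1 = 6 − 5 = 1, and the invariant factors of ∂_1 are all 1, so H_0 ≅ Z.
  H_1: rank ker ∂_1 − rank ∂_2 = (12 − 5) − 6 = 1, and the invariant factors of ∂_2 are all 1, so H_1 ≅ Z.
  H_2: rank ker ∂_2 − rank ∂_3 = (6 − 6) − 0 = 0, and there is no ∂_3, so H_2 ≅ 0.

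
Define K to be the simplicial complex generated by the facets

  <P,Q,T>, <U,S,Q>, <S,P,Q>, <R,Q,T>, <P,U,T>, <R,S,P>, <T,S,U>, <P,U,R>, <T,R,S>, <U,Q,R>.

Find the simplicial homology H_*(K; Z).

K has 6 vertices, 15 edges, 10 triangles.
rank ∂_0 = 0, rank ∂_1 = 5 ⇒ b_0 = 6 − 0 − 5 = 1; all invariant factors of ∂_1 are 1 so no torsion. So H_0 ≅ Z.
rank ∂_1 = 5, rank ∂_2 = 10 ⇒ b_1 = 15 − 5 − 10 = 0; ∂_2 has invariant factor(s) [2] giving torsion. So H_1 ≅ Z/2.
rank ∂_2 = 10, rank ∂_3 = 0 ⇒ b_2 = 10 − 10 − 0 = 0. So H_2 ≅ 0.

H_0 ≅ Z,  H_1 ≅ Z/2,  H_2 = 0.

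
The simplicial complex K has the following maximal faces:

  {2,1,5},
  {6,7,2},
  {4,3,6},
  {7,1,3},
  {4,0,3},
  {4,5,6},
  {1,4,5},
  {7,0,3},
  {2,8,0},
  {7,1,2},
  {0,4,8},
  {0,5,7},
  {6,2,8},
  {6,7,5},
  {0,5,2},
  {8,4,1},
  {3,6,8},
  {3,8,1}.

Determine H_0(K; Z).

Take the total order 0 < 1 < 2 < 3 < 4 < 5 < 6 < 7 < 8 on the vertex set. Then K (dimension 2) consists of the simplices:

  0-simplices (9): [0], [1], [2], [3], [4], [5], [6], [7], [8]
  1-simplices (27): (27 of them)
  2-simplices (18): [0,2,5], [0,2,8], [0,3,4], [0,3,7], [0,4,8], [0,5,7], [1,2,5], [1,2,7], [1,3,7], [1,3,8], [1,4,5], [1,4,8], [2,6,7], [2,6,8], [3,4,6], [3,6,8], [4,5,6], [5,6,7]

giving chain groups C_0 ≅ Z^9, C_1 ≅ Z^27, C_2 ≅ Z^18.

∂_1: C_1 → C_0 sends each edge [p,q] (with p < q) to q − p.
The resulting 9×27 matrix has rank 8, and its Smith normal form has invariant factors (1,1,1,1,1,1,1,1).

Boundary ∂_2: C_2 → C_1 sends each 2-simplex [p,q,r] to [q,r] − [p,r] + [p,q]. For instance
  ∂[0,2,5] = [2,5] − [0,5] + [0,2],
  ∂[3,6,8] = [6,8] − [3,8] + [3,6].
This gives a 27×18 integer matrix of rank 18; reducing to Smith normal form yields diagonal entries (1,1,1,1,1,1,1,1,1,1,1,1,1,1,1,1,1,2).

Now H_k = ker ∂_k / im ∂_{k+1}, so:

  H_0: rank C_0 − rank ∂_1 = 9 − 8 = 1, and the invariant factors of ∂_1 are all 1, so H_0 = Z.

H_0 = Z.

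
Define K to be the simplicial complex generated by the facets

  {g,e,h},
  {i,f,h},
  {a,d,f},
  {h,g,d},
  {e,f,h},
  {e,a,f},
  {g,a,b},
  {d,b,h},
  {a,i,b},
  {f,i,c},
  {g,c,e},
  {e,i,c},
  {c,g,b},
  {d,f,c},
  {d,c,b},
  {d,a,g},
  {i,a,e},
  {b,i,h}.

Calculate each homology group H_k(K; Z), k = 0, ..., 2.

Fix the vertex order a < b < c < d < e < f < g < h < i and write every simplex with vertices in increasing order. Then dim K = 2 and the simplices of K are:

  0-simplices (9): a, b, c, d, e, f, g, h, i
  1-simplices (27): ab, ad, ae, af, ag, ai, bc, bd, bg, bh, bi, cd, ce, cf, cg, ci, df, dg, dh, ef, eg, eh, ei, fh, fi, gh, hi
  2-simplices (18): abg, abi, adf, adg, aef, aei, bcd, bcg, bdh, bhi, cdf, ceg, cei, cfi, dgh, efh, egh, fhi

giving chain groups C_0 ≅ Z^9, C_1 ≅ Z^27, C_2 ≅ Z^18.

The boundary map ∂_1: C_1 → C_0 sends each edge [p,q] (with p < q) to q − p.
As a 9×27 matrix over Z this has rank 8, with invariant factors (1,1,1,1,1,1,1,1).

∂_2: C_2 → C_1 maps a triangle to the signed sum of its edges. For instance
  ∂fhi = hi − fi + fh,
  ∂bdh = dh − bh + bd.
The 27×18 boundary matrix has rank 18 and Smith normal form diag(1,1,1,1,1,1,1,1,1,1,1,1,1,1,1,1,1,2).

From H_k ≅ ker(∂_k) / im(∂_{k+1}) we obtain:

  H_0: rank C_0 − rank ∂_1 = 9 − 8 = 1, and the invariant factors of ∂_1 are all 1, so H_0 ≅ Z.
  H_1: rank ker ∂_1 − rank ∂_2 = (27 − 8) − 18 = 1, and ∂_2 has invariant factor 2 > 1, so H_1 ≅ Z ⊕ Z_2.
  H_2: rank ker ∂_2 − rank ∂_3 = (18 − 18) − 0 = 0, and there is no ∂_3, so H_2 ≅ 0.

As a check, the Euler characteristic is 9 − 27 + 18 = 0, which agrees with 1 − 1 + 0 = 0.

H_0 = Z,  H_1 = Z ⊕ Z_2,  H_2 = 0.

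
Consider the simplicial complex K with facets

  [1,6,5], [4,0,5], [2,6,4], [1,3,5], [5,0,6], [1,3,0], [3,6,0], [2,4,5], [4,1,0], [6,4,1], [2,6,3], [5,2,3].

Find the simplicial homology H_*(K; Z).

K has 7 vertices, 18 edges, 12 triangles.
rank ∂_0 = 0, rank ∂_1 = 6 ⇒ b_0 = 7 − 0 − 6 = 1; all invariant factors of ∂_1 are 1 so no torsion. So H_0 ≅ Z.
rank ∂_1 = 6, rank ∂_2 = 12 ⇒ b_1 = 18 − 6 − 12 = 0; ∂_2 has invariant factor(s) [2] giving torsion. So H_1 ≅ Z/2.
rank ∂_2 = 12, rank ∂_3 = 0 ⇒ b_2 = 12 − 12 − 0 = 0. So H_2 ≅ 0.

H_0 = Z,  H_1 = Z/2,  H_2 = 0.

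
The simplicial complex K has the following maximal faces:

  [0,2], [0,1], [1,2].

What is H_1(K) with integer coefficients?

H_1 = Z.

We work with the vertex ordering 0 < 1 < 2. The simplices of K, each written with vertices in increasing order, are:

  0-simplices (3): [0], [1], [2]
  1-simplices (3): [0,1], [0,2], [1,2]

giving chain groups C_0 ≅ Z^3, C_1 ≅ Z^3.

∂_1: C_1 → C_0 sends each edge [p,q] (with p < q) to q − p.
This gives a 3×3 integer matrix of rank 2; reducing to Smith normal form yields diagonal entries (1,1).

Reading off H_k = ker ∂_k / im ∂_{k+1}:

  H_1: rank ker ∂_1 − rank ∂_2 = (3 − 2) − 0 = 1, and there is no ∂_2, so H_1 ≅ Z.

(K is a triangulation of the circle S^1.)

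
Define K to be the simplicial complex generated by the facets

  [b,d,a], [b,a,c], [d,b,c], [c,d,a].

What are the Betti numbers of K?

Order the vertices as a < b < c < d. Listing each simplex with vertices in this order, K has dimension 2 with simplices:

  0-simplices (4): a, b, c, d
  1-simplices (6): ab, ac, ad, bc, bd, cd
  2-simplices (4): abc, abd, acd, bcd

so the chain groups are C_0 ≅ Z^4, C_1 ≅ Z^6, C_2 ≅ Z^4.

∂_1: C_1 → C_0 maps an edge to its endpoints' difference, ∂[p,q] = q − p. For instance
  ∂ad = d − a.
This gives a 4×6 integer matrix of rank 3; reducing to Smith normal form yields diagonal entries (1,1,1).

The boundary map ∂_2: C_2 → C_1 maps a triangle to the signed sum of its edges. For instance
  ∂acd = cd − ad + ac,
  ∂bcd = cd − bd + bc.
This gives a 6×4 integer matrix of rank 3; reducing to Smith normal form yields diagonal entries (1,1,1).

Reading off H_k = ker ∂_k / im ∂_{k+1}:

  H_0: rank C_0 − rank ∂_1 = 4 − 3 = 1, and the invariant factors of ∂_1 are all 1, so H_0 ≅ Z.
  H_1: rank ker ∂_1 − rank ∂_2 = (6 − 3) − 3 = 0, and the invariant factors of ∂_2 are all 1, so H_1 ≅ 0.
  H_2: rank ker ∂_2 − rank ∂_3 = (4 − 3) − 0 = 1, and there is no ∂_3, so H_2 ≅ Z.

Hence the Betti numbers are b_0 = 1, b_1 = 0, b_2 = 1.

b_0 = 1, b_1 = 0, b_2 = 1.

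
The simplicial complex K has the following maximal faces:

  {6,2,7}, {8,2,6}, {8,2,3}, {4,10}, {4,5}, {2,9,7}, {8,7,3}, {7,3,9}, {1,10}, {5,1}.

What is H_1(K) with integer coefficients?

Order the vertices as 1 < 2 < 3 < 4 < 5 < 6 < 7 < 8 < 9 < 10. Listing each simplex with vertices in this order, K has dimension 2 with simplices:

  0-simplices (10): [1], [2], [3], [4], [5], [6], [7], [8], [9], [10]
  1-simplices (16): [1,5], [1,10], [2,3], [2,6], [2,7], [2,8], [2,9], [3,7], [3,8], [3,9], [4,5], [4,10], [6,7], [6,8], [7,8], [7,9]
  2-simplices (6): [2,3,8], [2,6,7], [2,6,8], [2,7,9], [3,7,8], [3,7,9]

giving chain groups C_0 ≅ Z^10, C_1 ≅ Z^16, C_2 ≅ Z^6.

∂_1: C_1 → C_0 sends each edge [p,q] (with p < q) to q − p.
The 10×16 boundary matrix has rank 8 and Smith normal form diag(1,1,1,1,1,1,1,1).

∂_2: C_2 → C_1 sends each 2-simplex [p,q,r] to [q,r] − [p,r] + [p,q]. For instance
  ∂[2,6,8] = [6,8] − [2,8] + [2,6],
  ∂[2,3,8] = [3,8] − [2,8] + [2,3].
As a 16×6 matrix over Z this has rank 6, with invariant factors (1,1,1,1,1,1).

Computing H_k = (kernel of ∂_k) / (image of ∂_{k+1}):

  H_1: rank ker ∂_1 − rank ∂_2 = (16 − 8) − 6 = 2, and the invariant factors of ∂_2 are all 1, so H_1 ≅ Z^2.

H_1 ≅ Z^2.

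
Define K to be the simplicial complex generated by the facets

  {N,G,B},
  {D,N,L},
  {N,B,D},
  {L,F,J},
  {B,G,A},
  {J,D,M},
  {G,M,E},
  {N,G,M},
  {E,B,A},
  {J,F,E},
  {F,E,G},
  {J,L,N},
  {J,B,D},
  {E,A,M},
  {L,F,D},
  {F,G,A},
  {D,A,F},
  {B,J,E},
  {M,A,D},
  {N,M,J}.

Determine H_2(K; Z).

Order the vertices as A < B < D < E < F < G < J < L < M < N. Listing each simplex with vertices in this order, K has dimension 2 with simplices:

  0-simplices (10): A, B, D, E, F, G, J, L, M, N
  1-simplices (30): AB, AD, AE, AF, AG, AM, BD, BE, BG, BJ, BN, DF, DJ, DL, DM, DN, EF, EG, EJ, EM, FG, FJ, FL, GM, GN, JL, JM, JN, LN, MN
  2-simplices (20): ABE, ABG, ADF, ADM, AEM, AFG, BDJ, BDN, BEJ, BGN, DFL, DJM, DLN, EFG, EFJ, EGM, FJL, GMN, JLN, JMN

so the chain groups are C_0 ≅ Z^10, C_1 ≅ Z^30, C_2 ≅ Z^20.

The boundary map ∂_1: C_1 → C_0 maps an edge to its endpoints' difference, ∂[p,q] = q − p.
This gives a 10×30 integer matrix of rank 9; reducing to Smith normal form yields diagonal entries (1,1,1,1,1,1,1,1,1).

Boundary ∂_2: C_2 → C_1 sends each 2-simplex [p,q,r] to [q,r] − [p,r] + [p,q]. For instance
  ∂JLN = LN − JN + JL,
  ∂EGM = GM − EM + EG.
The resulting 30×20 matrix has rank 20, and its Smith normal form has invariant factors (1,1,1,1,1,1,1,1,1,1,1,1,1,1,1,1,1,1,1,2).

Computing H_k = (kernel of ∂_k) / (image of ∂_{k+1}):

  H_2: rank ker ∂_2 − rank ∂_3 = (20 − 20) − 0 = 0, and there is no ∂_3, so H_2 = 0.

H_2 ≅ 0.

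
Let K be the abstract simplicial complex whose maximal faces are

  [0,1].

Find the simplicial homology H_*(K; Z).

K has 2 vertices, 1 edge.
rank ∂_0 = 0, rank ∂_1 = 1 ⇒ b_0 = 2 − 0 − 1 = 1; all invariant factors of ∂_1 are 1 so no torsion. So H_0 = Z.
rank ∂_1 = 1, rank ∂_2 = 0 ⇒ b_1 = 1 − 1 − 0 = 0. So H_1 = 0.

H_0 ≅ Z,  H_1 = 0.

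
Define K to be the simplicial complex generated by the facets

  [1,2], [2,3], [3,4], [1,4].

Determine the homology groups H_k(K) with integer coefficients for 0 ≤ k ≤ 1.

We work with the vertex ordering 1 < 2 < 3 < 4. The simplices of K, each written with vertices in increasing order, are:

  0-simplices (4): [1], [2], [3], [4]
  1-simplices (4): [1,2], [1,4], [2,3], [3,4]

so the chain groups are C_0 ≅ Z^4, C_1 ≅ Z^4.

The boundary map ∂_1: C_1 → C_0 sends each edge [p,q] (with p < q) to q − p. For instance
  ∂[3,4] = [4] − [3].
This gives a 4×4 integer matrix of rank 3; reducing to Smith normal form yields diagonal entries (1,1,1).

From H_k ≅ ker(∂_k) / im(∂_{k+1}) we obtain:

  H_0: rank C_0 − rank ∂_1 = 4 − 3 = 1, and the invariant factors of ∂_1 are all 1, so H_0 = Z.
  H_1: rank ker ∂_1 − rank ∂_2 = (4 − 3) − 0 = 1, and there is no ∂_2, so H_1 = Z.

H_0 = Z,  H_1 = Z.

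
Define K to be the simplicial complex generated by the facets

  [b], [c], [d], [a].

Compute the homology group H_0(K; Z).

H_0 ≅ Z^4.

K has 4 vertices.
rank ∂_0 = 0, rank ∂_1 = 0 ⇒ b_0 = 4 − 0 − 0 = 4. So H_0 ≅ Z^4.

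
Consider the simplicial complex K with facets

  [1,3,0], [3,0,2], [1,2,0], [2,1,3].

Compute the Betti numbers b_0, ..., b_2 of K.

b_0 = 1, b_1 = 0, b_2 = 1.

Take the total order 0 < 1 < 2 < 3 on the vertex set. Then K (dimension 2) consists of the simplices:

  0-simplices (4): [0], [1], [2], [3]
  1-simplices (6): [0,1], [0,2], [0,3], [1,2], [1,3], [2,3]
  2-simplices (4): [0,1,2], [0,1,3], [0,2,3], [1,2,3]

so the chain groups are C_0 ≅ Z^4, C_1 ≅ Z^6, C_2 ≅ Z^4.

The boundary map ∂_1: C_1 → C_0 sends each edge [p,q] (with p < q) to q − p. For instance
  ∂[1,3] = [3] − [1].
As a 4×6 matrix over Z this has rank 3, with invariant factors (1,1,1).

Boundary ∂_2: C_2 → C_1 maps a triangle to the signed sum of its edges. For instance
  ∂[0,2,3] = [2,3] − [0,3] + [0,2],
  ∂[0,1,2] = [1,2] − [0,2] + [0,1].
The 6×4 boundary matrix has rank 3 and Smith normal form diag(1,1,1).

Reading off H_k = ker ∂_k / im ∂_{k+1}:

  H_0: rank C_0 − rank ∂_1 = 4 − 3 = 1, and the invariant factors of ∂_1 are all 1, so H_0 ≅ Z.
  H_1: rank ker ∂_1 − rank ∂_2 = (6 − 3) − 3 = 0, and the invariant factors of ∂_2 are all 1, so H_1 ≅ 0.
  H_2: rank ker ∂_2 − rank ∂_3 = (4 − 3) − 0 = 1, and there is no ∂_3, so H_2 ≅ Z.

(K is a triangulation of the 2-sphere S^2.)

Hence the Betti numbers are b_0 = 1, b_1 = 0, b_2 = 1.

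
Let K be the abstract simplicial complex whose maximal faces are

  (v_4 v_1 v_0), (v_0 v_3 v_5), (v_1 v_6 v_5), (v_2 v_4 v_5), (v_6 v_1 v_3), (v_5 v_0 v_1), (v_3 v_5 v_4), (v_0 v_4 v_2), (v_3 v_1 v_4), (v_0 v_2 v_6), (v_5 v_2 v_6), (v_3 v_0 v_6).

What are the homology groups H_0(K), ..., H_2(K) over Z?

Order the vertices as v_0 < v_1 < v_2 < v_3 < v_4 < v_5 < v_6. Listing each simplex with vertices in this order, K has dimension 2 with simplices:

  0-simplices (7): [v_0], [v_1], [v_2], [v_3], [v_4], [v_5], [v_6]
  1-simplices (18): (18 of them)
  2-simplices (12): (12 of them)

giving chain groups C_0 ≅ Z^7, C_1 ≅ Z^18, C_2 ≅ Z^12.

∂_1: C_1 → C_0 maps an edge to its endpoints' difference, ∂[p,q] = q − p. For instance
  ∂[v_0,v_5] = [v_5] − [v_0].
As a 7×18 matrix over Z this has rank 6, with invariant factors (1,1,1,1,1,1).

Boundary ∂_2: C_2 → C_1 maps a triangle to the signed sum of its edges. For instance
  ∂[v_0,v_3,v_6] = [v_3,v_6] − [v_0,v_6] + [v_0,v_3],
  ∂[v_0,v_2,v_6] = [v_2,v_6] − [v_0,v_6] + [v_0,v_2].
As a 18×12 matrix over Z this has rank 12, with invariant factors (1,1,1,1,1,1,1,1,1,1,1,2).

Reading off H_k = ker ∂_k / im ∂_{k+1}:

  H_0: rank C_0 − rank ∂_1 = 7 − 6 = 1, and the invariant factors of ∂_1 are all 1, so H_0 = Z.
  H_1: rank ker ∂_1 − rank ∂_2 = (18 − 6) − 12 = 0, and ∂_2 has invariant factor 2 > 1, so H_1 = Z/2.
  H_2: rank ker ∂_2 − rank ∂_3 = (12 − 12) − 0 = 0, and there is no ∂_3, so H_2 = 0.

H_0 ≅ Z,  H_1 ≅ Z/2,  H_2 = 0.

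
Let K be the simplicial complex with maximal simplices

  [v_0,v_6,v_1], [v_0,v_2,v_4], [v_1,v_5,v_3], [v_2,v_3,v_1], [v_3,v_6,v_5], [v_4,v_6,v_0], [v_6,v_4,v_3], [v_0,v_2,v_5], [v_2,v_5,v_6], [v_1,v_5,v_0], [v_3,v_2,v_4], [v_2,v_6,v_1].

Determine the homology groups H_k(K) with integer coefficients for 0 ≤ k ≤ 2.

H_0 ≅ Z,  H_1 ≅ Z/2Z,  H_2 = 0.

Order the vertices as v_0 < v_1 < v_2 < v_3 < v_4 < v_5 < v_6. Listing each simplex with vertices in this order, K has dimension 2 with simplices:

  0-simplices (7): [v_0], [v_1], [v_2], [v_3], [v_4], [v_5], [v_6]
  1-simplices (18): (18 of them)
  2-simplices (12): (12 of them)

so the chain groups are C_0 ≅ Z^7, C_1 ≅ Z^18, C_2 ≅ Z^12.

∂_1: C_1 → C_0 maps an edge to its endpoints' difference, ∂[p,q] = q − p.
As a 7×18 matrix over Z this has rank 6, with invariant factors (1,1,1,1,1,1).

Boundary ∂_2: C_2 → C_1 sends each 2-simplex [p,q,r] to [q,r] − [p,r] + [p,q]. For instance
  ∂[v_2,v_5,v_6] = [v_5,v_6] − [v_2,v_6] + [v_2,v_5],
  ∂[v_2,v_3,v_4] = [v_3,v_4] − [v_2,v_4] + [v_2,v_3].
This gives a 18×12 integer matrix of rank 12; reducing to Smith normal form yields diagonal entries (1,1,1,1,1,1,1,1,1,1,1,2).

From H_k ≅ ker(∂_k) / im(∂_{k+1}) we obtain:

  H_0: rank C_0 − rank ∂_1 = 7 − 6 = 1, and the invariant factors of ∂_1 are all 1, so H_0 = Z.
  H_1: rank ker ∂_1 − rank ∂_2 = (18 − 6) − 12 = 0, and ∂_2 has invariant factor 2 > 1, so H_1 = Z/2Z.
  H_2: rank ker ∂_2 − rank ∂_3 = (12 − 12) − 0 = 0, and there is no ∂_3, so H_2 = 0.

As a check, the Euler characteristic is 7 − 18 + 12 = 1, which agrees with 1 − 0 + 0 = 1.
(K is a triangulation of the real projective plane RP^2.)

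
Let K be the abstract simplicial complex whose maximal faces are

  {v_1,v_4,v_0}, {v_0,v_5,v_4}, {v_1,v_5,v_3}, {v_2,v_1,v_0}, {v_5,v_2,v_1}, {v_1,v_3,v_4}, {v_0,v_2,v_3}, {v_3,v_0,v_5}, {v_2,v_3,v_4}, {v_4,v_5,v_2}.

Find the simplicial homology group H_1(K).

We work with the vertex ordering v_0 < v_1 < v_2 < v_3 < v_4 < v_5. The simplices of K, each written with vertices in increasing order, are:

  0-simplices (6): [v_0], [v_1], [v_2], [v_3], [v_4], [v_5]
  1-simplices (15): (15 of them)
  2-simplices (10): [v_0,v_1,v_2], [v_0,v_1,v_4], [v_0,v_2,v_3], [v_0,v_3,v_5], [v_0,v_4,v_5], [v_1,v_2,v_5], [v_1,v_3,v_4], [v_1,v_3,v_5], [v_2,v_3,v_4], [v_2,v_4,v_5]

so the chain groups are C_0 ≅ Z^6, C_1 ≅ Z^15, C_2 ≅ Z^10.

Boundary ∂_1: C_1 → C_0 sends each edge [p,q] (with p < q) to q − p.
The resulting 6×15 matrix has rank 5, and its Smith normal form has invariant factors (1,1,1,1,1).

∂_2: C_2 → C_1 acts by ∂[p,q,r] = [q,r] − [p,r] + [p,q]. For instance
  ∂[v_1,v_2,v_5] = [v_2,v_5] − [v_1,v_5] + [v_1,v_2],
  ∂[v_2,v_3,v_4] = [v_3,v_4] − [v_2,v_4] + [v_2,v_3].
The 15×10 boundary matrix has rank 10 and Smith normal form diag(1,1,1,1,1,1,1,1,1,2).

Now H_k = ker ∂_k / im ∂_{k+1}, so:

  H_1: rank ker ∂_1 − rank ∂_2 = (15 − 5) − 10 = 0, and ∂_2 has invariant factor 2 > 1, so H_1 ≅ Z/2.

(K is a triangulation of the real projective plane RP^2.)

H_1 = Z/2.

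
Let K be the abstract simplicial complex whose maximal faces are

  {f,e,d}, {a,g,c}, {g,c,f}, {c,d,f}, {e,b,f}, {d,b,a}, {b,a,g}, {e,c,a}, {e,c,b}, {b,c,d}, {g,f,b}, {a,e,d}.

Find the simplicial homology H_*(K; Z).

K has 7 vertices, 18 edges, 12 triangles.
rank ∂_0 = 0, rank ∂_1 = 6 ⇒ b_0 = 7 − 0 − 6 = 1; all invariant factors of ∂_1 are 1 so no torsion. So H_0 ≅ Z.
rank ∂_1 = 6, rank ∂_2 = 12 ⇒ b_1 = 18 − 6 − 12 = 0; ∂_2 has invariant factor(s) [2] giving torsion. So H_1 ≅ Z/2.
rank ∂_2 = 12, rank ∂_3 = 0 ⇒ b_2 = 12 − 12 − 0 = 0. So H_2 ≅ 0.

H_0 ≅ Z,  H_1 ≅ Z/2,  H_2 = 0.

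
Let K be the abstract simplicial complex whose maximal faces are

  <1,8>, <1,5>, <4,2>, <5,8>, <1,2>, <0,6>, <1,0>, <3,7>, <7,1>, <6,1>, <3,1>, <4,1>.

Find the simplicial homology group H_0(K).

H_0 ≅ Z.

Take the total order 0 < 1 < 2 < 3 < 4 < 5 < 6 < 7 < 8 on the vertex set. Then K (dimension 1) consists of the simplices:

  0-simplices (9): [0], [1], [2], [3], [4], [5], [6], [7], [8]
  1-simplices (12): [0,1], [0,6], [1,2], [1,3], [1,4], [1,5], [1,6], [1,7], [1,8], [2,4], [3,7], [5,8]

so the chain groups are C_0 ≅ Z^9, C_1 ≅ Z^12.

Boundary ∂_1: C_1 → C_0 maps an edge to its endpoints' difference, ∂[p,q] = q − p. For instance
  ∂[1,2] = [2] − [1].
The 9×12 boundary matrix has rank 8 and Smith normal form diag(1,1,1,1,1,1,1,1).

Computing H_k = (kernel of ∂_k) / (image of ∂_{k+1}):

  H_0: rank C_0 − rank ∂_1 = 9 − 8 = 1, and the invariant factors of ∂_1 are all 1, so H_0 = Z.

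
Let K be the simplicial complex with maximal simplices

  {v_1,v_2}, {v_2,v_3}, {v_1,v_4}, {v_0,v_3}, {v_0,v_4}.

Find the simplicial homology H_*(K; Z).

Fix the vertex order v_0 < v_1 < v_2 < v_3 < v_4 and write every simplex with vertices in increasing order. Then dim K = 1 and the simplices of K are:

  0-simplices (5): [v_0], [v_1], [v_2], [v_3], [v_4]
  1-simplices (5): [v_0,v_3], [v_0,v_4], [v_1,v_2], [v_1,v_4], [v_2,v_3]

so the chain groups are C_0 ≅ Z^5, C_1 ≅ Z^5.

The boundary map ∂_1: C_1 → C_0 maps an edge to its endpoints' difference, ∂[p,q] = q − p.
The 5×5 boundary matrix has rank 4 and Smith normal form diag(1,1,1,1).

Computing H_k = (kernel of ∂_k) / (image of ∂_{k+1}):

  H_0: rank C_0 − rank ∂_1 = 5 − 4 = 1, and the invariant factors of ∂_1 are all 1, so H_0 ≅ Z.
  H_1: rank ker ∂_1 − rank ∂_2 = (5 − 4) − 0 = 1, and there is no ∂_2, so H_1 ≅ Z.

(K is a triangulation of the circle S^1.)

H_0 ≅ Z,  H_1 ≅ Z.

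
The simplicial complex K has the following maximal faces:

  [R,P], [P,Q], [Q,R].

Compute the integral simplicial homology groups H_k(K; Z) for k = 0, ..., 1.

We work with the vertex ordering P < Q < R. The simplices of K, each written with vertices in increasing order, are:

  0-simplices (3): P, Q, R
  1-simplices (3): PQ, PR, QR

Hence C_0 ≅ Z^3, C_1 ≅ Z^3.

∂_1: C_1 → C_0 sends each edge [p,q] (with p < q) to q − p.
The resulting 3×3 matrix has rank 2, and its Smith normal form has invariant factors (1,1).

Now H_k = ker ∂_k / im ∂_{k+1}, so:

  H_0: rank C_0 − rank ∂_1 = 3 − 2 = 1, and the invariant factors of ∂_1 are all 1, so H_0 = Z.
  H_1: rank ker ∂_1 − rank ∂_2 = (3 − 2) − 0 = 1, and there is no ∂_2, so H_1 = Z.

H_0 = Z,  H_1 = Z.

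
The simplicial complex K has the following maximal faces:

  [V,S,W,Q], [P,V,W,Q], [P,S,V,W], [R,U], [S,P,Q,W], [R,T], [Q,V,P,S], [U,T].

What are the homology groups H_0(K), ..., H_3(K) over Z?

Take the total order P < Q < R < S < T < U < V < W on the vertex set. Then K (dimension 3) consists of the simplices:

  0-simplices (8): P, Q, R, S, T, U, V, W
  1-simplices (13): PQ, PS, PV, PW, QS, QV, QW, RT, RU, SV, SW, TU, VW
  2-simplices (10): PQS, PQV, PQW, PSV, PSW, PVW, QSV, QSW, QVW, SVW
  3-simplices (5): PQSV, PQSW, PQVW, PSVW, QSVW

Hence C_0 ≅ Z^8, C_1 ≅ Z^13, C_2 ≅ Z^10, C_3 ≅ Z^5.

∂_1: C_1 → C_0 is given by ∂[p,q] = [q] − [p]. For instance
  ∂SW = W − S.
The 8×13 boundary matrix has rank 6 and Smith normal form diag(1,1,1,1,1,1).

Boundary ∂_2: C_2 → C_1 sends each 2-simplex [p,q,r] to [q,r] − [p,r] + [p,q]. For instance
  ∂PQS = QS − PS + PQ,
  ∂PQW = QW − PW + PQ.
The 13×10 boundary matrix has rank 6 and Smith normal form diag(1,1,1,1,1,1).

The boundary map ∂_3: C_3 → C_2 sends each 3-simplex σ to the alternating sum Σ_i (−1)^i (σ with its i-th vertex removed). For instance
  ∂PQSW = QSW − PSW + PQW − PQS,
  ∂PQVW = QVW − PVW + PQW − PQV.
This gives a 10×5 integer matrix of rank 4; reducing to Smith normal form yields diagonal entries (1,1,1,1).

From H_k ≅ ker(∂_k) / im(∂_{k+1}) we obtain:

  H_0: rank C_0 − rank ∂_1 = 8 − 6 = 2, and the invariant factors of ∂_1 are all 1, so H_0 = Z^2.
  H_1: rank ker ∂_1 − rank ∂_2 = (13 − 6) − 6 = 1, and the invariant factors of ∂_2 are all 1, so H_1 = Z.
  H_2: rank ker ∂_2 − rank ∂_3 = (10 − 6) − 4 = 0, and the invariant factors of ∂_3 are all 1, so H_2 = 0.
  H_3: rank ker ∂_3 − rank ∂_4 = (5 − 4) − 0 = 1, and there is no ∂_4, so H_3 = Z.

H_0 = Z^2,  H_1 = Z,  H_2 = 0,  H_3 = Z.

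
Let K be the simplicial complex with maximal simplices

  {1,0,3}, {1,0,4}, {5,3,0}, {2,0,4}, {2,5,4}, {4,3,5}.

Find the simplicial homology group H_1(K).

H_1 = Z.

We work with the vertex ordering 0 < 1 < 2 < 3 < 4 < 5. The simplices of K, each written with vertices in increasing order, are:

  0-simplices (6): [0], [1], [2], [3], [4], [5]
  1-simplices (12): [0,1], [0,2], [0,3], [0,4], [0,5], [1,3], [1,4], [2,4], [2,5], [3,4], [3,5], [4,5]
  2-simplices (6): [0,1,3], [0,1,4], [0,2,4], [0,3,5], [2,4,5], [3,4,5]

Hence C_0 ≅ Z^6, C_1 ≅ Z^12, C_2 ≅ Z^6.

The boundary map ∂_1: C_1 → C_0 sends each edge [p,q] (with p < q) to q − p. For instance
  ∂[2,5] = [5] − [2].
As a 6×12 matrix over Z this has rank 5, with invariant factors (1,1,1,1,1).

Boundary ∂_2: C_2 → C_1 sends each 2-simplex [p,q,r] to [q,r] − [p,r] + [p,q]. For instance
  ∂[0,2,4] = [2,4] − [0,4] + [0,2],
  ∂[3,4,5] = [4,5] − [3,5] + [3,4].
This gives a 12×6 integer matrix of rank 6; reducing to Smith normal form yields diagonal entries (1,1,1,1,1,1).

From H_k ≅ ker(∂_k) / im(∂_{k+1}) we obtain:

  H_1: rank ker ∂_1 − rank ∂_2 = (12 − 5) − 6 = 1, and the invariant factors of ∂_2 are all 1, so H_1 = Z.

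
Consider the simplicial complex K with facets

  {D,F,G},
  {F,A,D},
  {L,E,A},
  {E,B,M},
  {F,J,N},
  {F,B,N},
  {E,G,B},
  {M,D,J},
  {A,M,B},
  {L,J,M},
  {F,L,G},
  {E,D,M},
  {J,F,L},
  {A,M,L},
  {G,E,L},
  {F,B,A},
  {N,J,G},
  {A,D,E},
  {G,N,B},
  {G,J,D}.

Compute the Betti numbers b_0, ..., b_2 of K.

b_0 = 1, b_1 = 1, b_2 = 0.

Order the vertices as A < B < D < E < F < G < J < L < M < N. Listing each simplex with vertices in this order, K has dimension 2 with simplices:

  0-simplices (10): A, B, D, E, F, G, J, L, M, N
  1-simplices (30): AB, AD, AE, AF, AL, AM, BE, BF, BG, BM, BN, DE, DF, DG, DJ, DM, EG, EL, EM, FG, FJ, FL, FN, GJ, GL, GN, JL, JM, JN, LM
  2-simplices (20): ABF, ABM, ADE, ADF, AEL, ALM, BEG, BEM, BFN, BGN, DEM, DFG, DGJ, DJM, EGL, FGL, FJL, FJN, GJN, JLM

giving chain groups C_0 ≅ Z^10, C_1 ≅ Z^30, C_2 ≅ Z^20.

The boundary map ∂_1: C_1 → C_0 maps an edge to its endpoints' difference, ∂[p,q] = q − p. For instance
  ∂DM = M − D.
This gives a 10×30 integer matrix of rank 9; reducing to Smith normal form yields diagonal entries (1,1,1,1,1,1,1,1,1).

Boundary ∂_2: C_2 → C_1 sends each 2-simplex [p,q,r] to [q,r] − [p,r] + [p,q]. For instance
  ∂AEL = EL − AL + AE,
  ∂FGL = GL − FL + FG.
As a 30×20 matrix over Z this has rank 20, with invariant factors (1,1,1,1,1,1,1,1,1,1,1,1,1,1,1,1,1,1,1,2).

From H_k ≅ ker(∂_k) / im(∂_{k+1}) we obtain:

  H_0: rank C_0 − rank ∂_1 = 10 − 9 = 1, and the invariant factors of ∂_1 are all 1, so H_0 = Z.
  H_1: rank ker ∂_1 − rank ∂_2 = (30 − 9) − 20 = 1, and ∂_2 has invariant factor 2 > 1, so H_1 = Z ⊕ Z_2.
  H_2: rank ker ∂_2 − rank ∂_3 = (20 − 20) − 0 = 0, and there is no ∂_3, so H_2 = 0.

Hence the Betti numbers are b_0 = 1, b_1 = 1, b_2 = 0.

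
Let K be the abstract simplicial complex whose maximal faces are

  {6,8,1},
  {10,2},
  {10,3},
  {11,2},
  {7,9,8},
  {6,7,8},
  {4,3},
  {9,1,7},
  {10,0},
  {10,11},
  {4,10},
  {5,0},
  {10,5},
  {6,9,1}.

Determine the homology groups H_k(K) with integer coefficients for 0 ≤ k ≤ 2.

H_0 ≅ Z^2,  H_1 ≅ Z^4,  H_2 = 0.

Fix the vertex order 0 < 1 < 2 < 3 < 4 < 5 < 6 < 7 < 8 < 9 < 10 < 11 and write every simplex with vertices in increasing order. Then dim K = 2 and the simplices of K are:

  0-simplices (12): [0], [1], [2], [3], [4], [5], [6], [7], [8], [9], [10], [11]
  1-simplices (19): [0,5], [0,10], [1,6], [1,7], [1,8], [1,9], [2,10], [2,11], [3,4], [3,10], [4,10], [5,10], [6,7], [6,8], [6,9], [7,8], [7,9], [8,9], [10,11]
  2-simplices (5): [1,6,8], [1,6,9], [1,7,9], [6,7,8], [7,8,9]

so the chain groups are C_0 ≅ Z^12, C_1 ≅ Z^19, C_2 ≅ Z^5.

The boundary map ∂_1: C_1 → C_0 maps an edge to its endpoints' difference, ∂[p,q] = q − p. For instance
  ∂[1,9] = [9] − [1].
The 12×19 boundary matrix has rank 10 and Smith normal form diag(1,1,1,1,1,1,1,1,1,1).

∂_2: C_2 → C_1 acts by ∂[p,q,r] = [q,r] − [p,r] + [p,q]. For instance
  ∂[1,6,9] = [6,9] − [1,9] + [1,6],
  ∂[6,7,8] = [7,8] − [6,8] + [6,7].
The resulting 19×5 matrix has rank 5, and its Smith normal form has invariant factors (1,1,1,1,1).

Computing H_k = (kernel of ∂_k) / (image of ∂_{k+1}):

  H_0: rank C_0 − rank ∂_1 = 12 − 10 = 2, and the invariant factors of ∂_1 are all 1, so H_0 ≅ Z^2.
  H_1: rank ker ∂_1 − rank ∂_2 = (19 − 10) − 5 = 4, and the invariant factors of ∂_2 are all 1, so H_1 ≅ Z^4.
  H_2: rank ker ∂_2 − rank ∂_3 = (5 − 5) − 0 = 0, and there is no ∂_3, so H_2 ≅ 0.

As a check, the Euler characteristic is 12 − 19 + 5 = -2, which agrees with 2 − 4 + 0 = -2.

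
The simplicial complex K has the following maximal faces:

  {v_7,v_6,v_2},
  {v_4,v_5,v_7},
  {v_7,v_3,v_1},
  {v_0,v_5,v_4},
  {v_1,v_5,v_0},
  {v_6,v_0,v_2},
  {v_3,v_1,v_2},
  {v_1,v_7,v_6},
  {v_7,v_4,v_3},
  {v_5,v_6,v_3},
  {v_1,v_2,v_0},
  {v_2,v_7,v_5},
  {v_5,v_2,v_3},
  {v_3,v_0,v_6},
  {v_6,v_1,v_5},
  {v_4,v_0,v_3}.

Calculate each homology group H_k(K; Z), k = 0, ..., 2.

H_0 = Z,  H_1 = Z^2,  H_2 = Z.

Order the vertices as v_0 < v_1 < v_2 < v_3 < v_4 < v_5 < v_6 < v_7. Listing each simplex with vertices in this order, K has dimension 2 with simplices:

  0-simplices (8): [v_0], [v_1], [v_2], [v_3], [v_4], [v_5], [v_6], [v_7]
  1-simplices (24): (24 of them)
  2-simplices (16): (16 of them)

giving chain groups C_0 ≅ Z^8, C_1 ≅ Z^24, C_2 ≅ Z^16.

Boundary ∂_1: C_1 → C_0 is given by ∂[p,q] = [q] − [p]. For instance
  ∂[v_0,v_5] = [v_5] − [v_0].
The 8×24 boundary matrix has rank 7 and Smith normal form diag(1,1,1,1,1,1,1).

Boundary ∂_2: C_2 → C_1 maps a triangle to the signed sum of its edges. For instance
  ∂[v_0,v_1,v_5] = [v_1,v_5] − [v_0,v_5] + [v_0,v_1],
  ∂[v_0,v_3,v_6] = [v_3,v_6] − [v_0,v_6] + [v_0,v_3].
The resulting 24×16 matrix has rank 15, and its Smith normal form has invariant factors (1,1,1,1,1,1,1,1,1,1,1,1,1,1,1).

From H_k ≅ ker(∂_k) / im(∂_{k+1}) we obtain:

  H_0: rank C_0 − rank ∂_1 = 8 − 7 = 1, and the invariant factors of ∂_1 are all 1, so H_0 = Z.
  H_1: rank ker ∂_1 − rank ∂_2 = (24 − 7) − 15 = 2, and the invariant factors of ∂_2 are all 1, so H_1 = Z^2.
  H_2: rank ker ∂_2 − rank ∂_3 = (16 − 15) − 0 = 1, and there is no ∂_3, so H_2 = Z.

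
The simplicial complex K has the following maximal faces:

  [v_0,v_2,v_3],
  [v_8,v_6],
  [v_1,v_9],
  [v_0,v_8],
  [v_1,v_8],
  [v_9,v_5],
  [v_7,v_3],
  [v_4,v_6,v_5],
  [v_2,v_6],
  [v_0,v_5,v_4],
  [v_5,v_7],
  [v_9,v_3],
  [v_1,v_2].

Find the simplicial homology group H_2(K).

H_2 = 0.

We work with the vertex ordering v_0 < v_1 < v_2 < v_3 < v_4 < v_5 < v_6 < v_7 < v_8 < v_9. The simplices of K, each written with vertices in increasing order, are:

  0-simplices (10): [v_0], [v_1], [v_2], [v_3], [v_4], [v_5], [v_6], [v_7], [v_8], [v_9]
  1-simplices (18): (18 of them)
  2-simplices (3): [v_0,v_2,v_3], [v_0,v_4,v_5], [v_4,v_5,v_6]

giving chain groups C_0 ≅ Z^10, C_1 ≅ Z^18, C_2 ≅ Z^3.

Boundary ∂_1: C_1 → C_0 is given by ∂[p,q] = [q] − [p]. For instance
  ∂[v_5,v_6] = [v_6] − [v_5].
The 10×18 boundary matrix has rank 9 and Smith normal form diag(1,1,1,1,1,1,1,1,1).

∂_2: C_2 → C_1 sends each 2-simplex [p,q,r] to [q,r] − [p,r] + [p,q]. For instance
  ∂[v_0,v_2,v_3] = [v_2,v_3] − [v_0,v_3] + [v_0,v_2],
  ∂[v_0,v_4,v_5] = [v_4,v_5] − [v_0,v_5] + [v_0,v_4].
As a 18×3 matrix over Z this has rank 3, with invariant factors (1,1,1).

From H_k ≅ ker(∂_k) / im(∂_{k+1}) we obtain:

  H_2: rank ker ∂_2 − rank ∂_3 = (3 − 3) − 0 = 0, and there is no ∂_3, so H_2 = 0.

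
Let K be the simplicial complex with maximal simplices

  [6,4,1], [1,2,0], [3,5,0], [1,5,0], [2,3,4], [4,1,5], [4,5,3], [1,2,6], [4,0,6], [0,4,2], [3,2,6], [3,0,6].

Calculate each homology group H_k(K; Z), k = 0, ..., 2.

H_0 = Z,  H_1 = Z/2,  H_2 = 0.

Take the total order 0 < 1 < 2 < 3 < 4 < 5 < 6 on the vertex set. Then K (dimension 2) consists of the simplices:

  0-simplices (7): [0], [1], [2], [3], [4], [5], [6]
  1-simplices (18): [0,1], [0,2], [0,3], [0,4], [0,5], [0,6], [1,2], [1,4], [1,5], [1,6], [2,3], [2,4], [2,6], [3,4], [3,5], [3,6], [4,5], [4,6]
  2-simplices (12): [0,1,2], [0,1,5], [0,2,4], [0,3,5], [0,3,6], [0,4,6], [1,2,6], [1,4,5], [1,4,6], [2,3,4], [2,3,6], [3,4,5]

giving chain groups C_0 ≅ Z^7, C_1 ≅ Z^18, C_2 ≅ Z^12.

Boundary ∂_1: C_1 → C_0 maps an edge to its endpoints' difference, ∂[p,q] = q − p. For instance
  ∂[0,1] = [1] − [0].
The 7×18 boundary matrix has rank 6 and Smith normal form diag(1,1,1,1,1,1).

The boundary map ∂_2: C_2 → C_1 sends each 2-simplex [p,q,r] to [q,r] − [p,r] + [p,q]. For instance
  ∂[0,2,4] = [2,4] − [0,4] + [0,2],
  ∂[2,3,6] = [3,6] − [2,6] + [2,3].
The resulting 18×12 matrix has rank 12, and its Smith normal form has invariant factors (1,1,1,1,1,1,1,1,1,1,1,2).

Reading off H_k = ker ∂_k / im ∂_{k+1}:

  H_0: rank C_0 − rank ∂_1 = 7 − 6 = 1, and the invariant factors of ∂_1 are all 1, so H_0 ≅ Z.
  H_1: rank ker ∂_1 − rank ∂_2 = (18 − 6) − 12 = 0, and ∂_2 has invariant factor 2 > 1, so H_1 ≅ Z/2.
  H_2: rank ker ∂_2 − rank ∂_3 = (12 − 12) − 0 = 0, and there is no ∂_3, so H_2 ≅ 0.

(K is a triangulation of the real projective plane RP^2.)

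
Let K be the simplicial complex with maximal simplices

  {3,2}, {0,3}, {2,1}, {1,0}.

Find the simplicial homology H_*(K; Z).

K has 4 vertices, 4 edges.
rank ∂_0 = 0, rank ∂_1 = 3 ⇒ b_0 = 4 − 0 − 3 = 1; all invariant factors of ∂_1 are 1 so no torsion. So H_0 ≅ Z.
rank ∂_1 = 3, rank ∂_2 = 0 ⇒ b_1 = 4 − 3 − 0 = 1. So H_1 ≅ Z.

H_0 = Z,  H_1 = Z.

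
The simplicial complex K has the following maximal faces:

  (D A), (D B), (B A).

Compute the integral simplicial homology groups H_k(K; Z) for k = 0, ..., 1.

H_0 = Z,  H_1 = Z.

Take the total order A < B < D on the vertex set. Then K (dimension 1) consists of the simplices:

  0-simplices (3): A, B, D
  1-simplices (3): AB, AD, BD

giving chain groups C_0 ≅ Z^3, C_1 ≅ Z^3.

Boundary ∂_1: C_1 → C_0 maps an edge to its endpoints' difference, ∂[p,q] = q − p. For instance
  ∂BD = D − B.
The 3×3 boundary matrix has rank 2 and Smith normal form diag(1,1).

Reading off H_k = ker ∂_k / im ∂_{k+1}:

  H_0: rank C_0 − rank ∂_1 = 3 − 2 = 1, and the invariant factors of ∂_1 are all 1, so H_0 ≅ Z.
  H_1: rank ker ∂_1 − rank ∂_2 = (3 − 2) − 0 = 1, and there is no ∂_2, so H_1 ≅ Z.

As a check, the Euler characteristic is 3 − 3 = 0, which agrees with 1 − 1 = 0.
(K is a triangulation of the circle S^1.)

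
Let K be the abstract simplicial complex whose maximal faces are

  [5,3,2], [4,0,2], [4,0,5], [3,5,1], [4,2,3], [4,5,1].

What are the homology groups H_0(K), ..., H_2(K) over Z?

H_0 = Z,  H_1 = Z,  H_2 = 0.

Fix the vertex order 0 < 1 < 2 < 3 < 4 < 5 and write every simplex with vertices in increasing order. Then dim K = 2 and the simplices of K are:

  0-simplices (6): [0], [1], [2], [3], [4], [5]
  1-simplices (12): [0,2], [0,4], [0,5], [1,3], [1,4], [1,5], [2,3], [2,4], [2,5], [3,4], [3,5], [4,5]
  2-simplices (6): [0,2,4], [0,4,5], [1,3,5], [1,4,5], [2,3,4], [2,3,5]

so the chain groups are C_0 ≅ Z^6, C_1 ≅ Z^12, C_2 ≅ Z^6.

∂_1: C_1 → C_0 is given by ∂[p,q] = [q] − [p]. For instance
  ∂[0,5] = [5] − [0].
As a 6×12 matrix over Z this has rank 5, with invariant factors (1,1,1,1,1).

The boundary map ∂_2: C_2 → C_1 maps a triangle to the signed sum of its edges. For instance
  ∂[1,3,5] = [3,5] − [1,5] + [1,3],
  ∂[0,2,4] = [2,4] − [0,4] + [0,2].
The 12×6 boundary matrix has rank 6 and Smith normal form diag(1,1,1,1,1,1).

Reading off H_k = ker ∂_k / im ∂_{k+1}:

  H_0: rank C_0 − rank ∂_1 = 6 − 5 = 1, and the invariant factors of ∂_1 are all 1, so H_0 ≅ Z.
  H_1: rank ker ∂_1 − rank ∂_2 = (12 − 5) − 6 = 1, and the invariant factors of ∂_2 are all 1, so H_1 ≅ Z.
  H_2: rank ker ∂_2 − rank ∂_3 = (6 − 6) − 0 = 0, and there is no ∂_3, so H_2 ≅ 0.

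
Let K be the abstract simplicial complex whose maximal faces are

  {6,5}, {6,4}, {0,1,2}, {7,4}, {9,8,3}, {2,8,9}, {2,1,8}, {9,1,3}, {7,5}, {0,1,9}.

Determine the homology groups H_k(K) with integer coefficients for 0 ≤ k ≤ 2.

H_0 ≅ Z^2,  H_1 ≅ Z^2,  H_2 = 0.

We work with the vertex ordering 0 < 1 < 2 < 3 < 4 < 5 < 6 < 7 < 8 < 9. The simplices of K, each written with vertices in increasing order, are:

  0-simplices (10): [0], [1], [2], [3], [4], [5], [6], [7], [8], [9]
  1-simplices (16): [0,1], [0,2], [0,9], [1,2], [1,3], [1,8], [1,9], [2,8], [2,9], [3,8], [3,9], [4,6], [4,7], [5,6], [5,7], [8,9]
  2-simplices (6): [0,1,2], [0,1,9], [1,2,8], [1,3,9], [2,8,9], [3,8,9]

so the chain groups are C_0 ≅ Z^10, C_1 ≅ Z^16, C_2 ≅ Z^6.

∂_1: C_1 → C_0 maps an edge to its endpoints' difference, ∂[p,q] = q − p.
The 10×16 boundary matrix has rank 8 and Smith normal form diag(1,1,1,1,1,1,1,1).

Boundary ∂_2: C_2 → C_1 maps a triangle to the signed sum of its edges. For instance
  ∂[0,1,2] = [1,2] − [0,2] + [0,1],
  ∂[3,8,9] = [8,9] − [3,9] + [3,8].
This gives a 16×6 integer matrix of rank 6; reducing to Smith normal form yields diagonal entries (1,1,1,1,1,1).

Computing H_k = (kernel of ∂_k) / (image of ∂_{k+1}):

  H_0: rank C_0 − rank ∂_1 = 10 − 8 = 2, and the invariant factors of ∂_1 are all 1, so H_0 = Z^2.
  H_1: rank ker ∂_1 − rank ∂_2 = (16 − 8) − 6 = 2, and the invariant factors of ∂_2 are all 1, so H_1 = Z^2.
  H_2: rank ker ∂_2 − rank ∂_3 = (6 − 6) − 0 = 0, and there is no ∂_3, so H_2 = 0.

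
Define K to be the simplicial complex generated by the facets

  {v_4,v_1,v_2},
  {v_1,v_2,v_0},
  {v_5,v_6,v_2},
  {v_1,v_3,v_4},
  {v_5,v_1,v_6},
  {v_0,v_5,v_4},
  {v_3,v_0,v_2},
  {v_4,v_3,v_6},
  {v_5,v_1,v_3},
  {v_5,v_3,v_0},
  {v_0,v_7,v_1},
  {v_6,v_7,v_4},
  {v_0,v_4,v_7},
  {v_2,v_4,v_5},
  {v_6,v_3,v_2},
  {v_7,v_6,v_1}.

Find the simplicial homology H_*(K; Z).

H_0 ≅ Z,  H_1 ≅ Z^2,  H_2 ≅ Z.

We work with the vertex ordering v_0 < v_1 < v_2 < v_3 < v_4 < v_5 < v_6 < v_7. The simplices of K, each written with vertices in increasing order, are:

  0-simplices (8): [v_0], [v_1], [v_2], [v_3], [v_4], [v_5], [v_6], [v_7]
  1-simplices (24): (24 of them)
  2-simplices (16): (16 of them)

giving chain groups C_0 ≅ Z^8, C_1 ≅ Z^24, C_2 ≅ Z^16.

The boundary map ∂_1: C_1 → C_0 maps an edge to its endpoints' difference, ∂[p,q] = q − p. For instance
  ∂[v_0,v_2] = [v_2] − [v_0].
As a 8×24 matrix over Z this has rank 7, with invariant factors (1,1,1,1,1,1,1).

The boundary map ∂_2: C_2 → C_1 sends each 2-simplex [p,q,r] to [q,r] − [p,r] + [p,q]. For instance
  ∂[v_1,v_2,v_4] = [v_2,v_4] − [v_1,v_4] + [v_1,v_2],
  ∂[v_2,v_3,v_6] = [v_3,v_6] − [v_2,v_6] + [v_2,v_3].
The 24×16 boundary matrix has rank 15 and Smith normal form diag(1,1,1,1,1,1,1,1,1,1,1,1,1,1,1).

Now H_k = ker ∂_k / im ∂_{k+1}, so:

  H_0: rank C_0 − rank ∂_1 = 8 − 7 = 1, and the invariant factors of ∂_1 are all 1, so H_0 ≅ Z.
  H_1: rank ker ∂_1 − rank ∂_2 = (24 − 7) − 15 = 2, and the invariant factors of ∂_2 are all 1, so H_1 ≅ Z^2.
  H_2: rank ker ∂_2 − rank ∂_3 = (16 − 15) − 0 = 1, and there is no ∂_3, so H_2 ≅ Z.

(K is a triangulation of the torus T^2.)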